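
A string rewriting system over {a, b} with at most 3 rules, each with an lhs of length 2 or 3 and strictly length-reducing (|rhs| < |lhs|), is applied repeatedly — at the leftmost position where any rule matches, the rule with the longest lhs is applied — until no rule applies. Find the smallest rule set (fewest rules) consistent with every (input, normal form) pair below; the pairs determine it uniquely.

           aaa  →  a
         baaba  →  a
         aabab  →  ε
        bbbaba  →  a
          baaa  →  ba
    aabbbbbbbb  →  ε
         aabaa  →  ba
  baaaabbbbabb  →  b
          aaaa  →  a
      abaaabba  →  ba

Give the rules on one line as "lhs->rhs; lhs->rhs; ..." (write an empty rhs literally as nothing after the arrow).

aa->a; ab->b; bb->

  | aaa => aa => a
  | baaba => baba => bba => a
  | aabab => abab => bab => bb => ε
  | bbbaba => baba => bba => a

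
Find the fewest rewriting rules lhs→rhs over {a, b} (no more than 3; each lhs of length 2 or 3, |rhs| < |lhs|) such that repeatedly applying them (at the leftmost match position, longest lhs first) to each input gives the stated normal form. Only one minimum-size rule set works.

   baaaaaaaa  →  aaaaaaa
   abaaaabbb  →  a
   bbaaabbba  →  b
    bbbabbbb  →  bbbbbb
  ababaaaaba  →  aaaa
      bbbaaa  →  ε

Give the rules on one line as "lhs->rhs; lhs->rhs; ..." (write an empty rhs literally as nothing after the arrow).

  | baaaaaaaa => aaaaaaa
  | abaaaabbb => aaaabbb => aaabb => aab => a
  | bbaaabbba => baabbba => abbba => bba => b
  | bbbabbbb => bbbbbb

ab->; ba->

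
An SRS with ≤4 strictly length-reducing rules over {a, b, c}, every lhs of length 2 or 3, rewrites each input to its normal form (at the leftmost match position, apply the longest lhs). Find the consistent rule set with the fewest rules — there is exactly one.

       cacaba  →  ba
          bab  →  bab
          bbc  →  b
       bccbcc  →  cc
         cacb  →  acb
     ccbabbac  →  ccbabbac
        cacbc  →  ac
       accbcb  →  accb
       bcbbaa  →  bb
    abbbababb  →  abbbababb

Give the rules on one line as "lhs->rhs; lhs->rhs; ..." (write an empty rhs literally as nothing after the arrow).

aa->; bc->; ca->a

  | cacaba => acaba => aaba => ba
  | bab
  | bbc => b
  | bccbcc => cbcc => cc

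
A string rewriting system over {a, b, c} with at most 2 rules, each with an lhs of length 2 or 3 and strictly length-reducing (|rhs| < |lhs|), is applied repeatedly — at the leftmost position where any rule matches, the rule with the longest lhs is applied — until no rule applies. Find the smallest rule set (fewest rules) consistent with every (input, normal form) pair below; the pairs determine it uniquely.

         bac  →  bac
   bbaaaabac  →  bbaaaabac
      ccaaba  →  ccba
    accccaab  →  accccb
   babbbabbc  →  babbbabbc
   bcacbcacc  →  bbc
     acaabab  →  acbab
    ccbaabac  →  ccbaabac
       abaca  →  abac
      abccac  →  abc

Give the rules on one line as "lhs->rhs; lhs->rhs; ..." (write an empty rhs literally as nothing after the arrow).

ca->c; cac->

  | bac
  | bbaaaabac
  | ccaaba => ccaba => ccba
  | accccaab => accccab => accccb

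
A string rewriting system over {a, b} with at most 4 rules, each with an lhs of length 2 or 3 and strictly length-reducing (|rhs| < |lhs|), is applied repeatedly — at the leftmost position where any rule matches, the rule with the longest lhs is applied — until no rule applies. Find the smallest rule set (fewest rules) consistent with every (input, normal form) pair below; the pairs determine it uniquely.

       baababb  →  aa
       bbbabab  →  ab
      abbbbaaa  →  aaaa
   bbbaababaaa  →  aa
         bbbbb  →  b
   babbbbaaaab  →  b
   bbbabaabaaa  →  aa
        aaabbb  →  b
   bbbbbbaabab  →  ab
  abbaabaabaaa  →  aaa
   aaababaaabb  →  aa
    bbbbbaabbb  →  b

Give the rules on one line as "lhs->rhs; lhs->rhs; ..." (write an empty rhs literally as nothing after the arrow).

aab->b; ba->; bb->a

  | baababb => ababb => abb => aa
  | bbbabab => ababab => abab => ab
  | abbbbaaa => aabbaaa => bbaaa => aaaa
  | bbbaababaaa => abaababaaa => aababaaa => babaaa => baaa => aa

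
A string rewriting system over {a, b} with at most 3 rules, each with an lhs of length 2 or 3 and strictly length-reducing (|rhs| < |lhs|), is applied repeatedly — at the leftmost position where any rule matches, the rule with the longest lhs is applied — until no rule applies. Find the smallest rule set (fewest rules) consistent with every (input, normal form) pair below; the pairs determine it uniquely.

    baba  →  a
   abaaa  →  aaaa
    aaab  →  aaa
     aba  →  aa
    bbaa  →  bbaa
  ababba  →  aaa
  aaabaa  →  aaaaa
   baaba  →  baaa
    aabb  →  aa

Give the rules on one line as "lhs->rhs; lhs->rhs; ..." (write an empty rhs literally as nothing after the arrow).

ab->a; bab->

  | baba => a
  | abaaa => aaaa
  | aaab => aaa
  | aba => aa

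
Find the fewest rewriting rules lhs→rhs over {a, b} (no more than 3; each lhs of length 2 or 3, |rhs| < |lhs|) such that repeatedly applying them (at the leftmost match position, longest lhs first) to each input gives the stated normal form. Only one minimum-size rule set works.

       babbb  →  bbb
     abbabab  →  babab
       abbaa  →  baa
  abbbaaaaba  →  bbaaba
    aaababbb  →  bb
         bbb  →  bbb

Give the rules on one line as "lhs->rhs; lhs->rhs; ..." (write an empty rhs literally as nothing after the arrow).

aaa->a; abb->b

  | babbb => bbb
  | abbabab => babab
  | abbaa => baa
  | abbbaaaaba => bbaaaaba => bbaaba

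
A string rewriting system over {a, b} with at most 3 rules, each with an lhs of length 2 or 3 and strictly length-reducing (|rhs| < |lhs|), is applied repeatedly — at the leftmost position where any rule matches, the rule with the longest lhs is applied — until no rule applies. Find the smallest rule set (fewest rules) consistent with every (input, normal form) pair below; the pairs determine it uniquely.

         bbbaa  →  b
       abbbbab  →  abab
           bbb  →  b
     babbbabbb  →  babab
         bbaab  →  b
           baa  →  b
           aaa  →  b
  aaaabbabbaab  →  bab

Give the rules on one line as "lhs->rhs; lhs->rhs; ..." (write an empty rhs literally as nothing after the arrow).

aa->b; aaa->aa; bb->b

  | bbbaa => bbaa => baa => bb => b
  | abbbbab => abbbab => abbab => abab
  | bbb => bb => b
  | babbbabbb => babbabbb => bababbb => bababb => babab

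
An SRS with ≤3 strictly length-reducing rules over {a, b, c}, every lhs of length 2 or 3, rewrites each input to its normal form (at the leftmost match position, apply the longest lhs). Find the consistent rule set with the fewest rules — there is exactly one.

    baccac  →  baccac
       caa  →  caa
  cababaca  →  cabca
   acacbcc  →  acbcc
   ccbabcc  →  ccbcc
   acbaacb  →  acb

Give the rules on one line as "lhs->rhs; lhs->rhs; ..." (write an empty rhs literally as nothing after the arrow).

  | baccac
  | caa
  | cababaca => cabcaca => cabca
  | acacbcc => acbcc

aca->a; bab->bc; cba->c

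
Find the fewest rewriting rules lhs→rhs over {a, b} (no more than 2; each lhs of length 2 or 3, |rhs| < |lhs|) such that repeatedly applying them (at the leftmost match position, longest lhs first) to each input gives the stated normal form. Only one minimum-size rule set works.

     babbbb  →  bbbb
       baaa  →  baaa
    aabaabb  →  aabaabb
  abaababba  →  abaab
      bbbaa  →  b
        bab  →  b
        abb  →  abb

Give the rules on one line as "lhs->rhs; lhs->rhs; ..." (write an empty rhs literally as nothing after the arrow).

bab->b; bba->b

  | babbbb => bbbb
  | baaa
  | aabaabb
  | abaababba => abaabba => abaab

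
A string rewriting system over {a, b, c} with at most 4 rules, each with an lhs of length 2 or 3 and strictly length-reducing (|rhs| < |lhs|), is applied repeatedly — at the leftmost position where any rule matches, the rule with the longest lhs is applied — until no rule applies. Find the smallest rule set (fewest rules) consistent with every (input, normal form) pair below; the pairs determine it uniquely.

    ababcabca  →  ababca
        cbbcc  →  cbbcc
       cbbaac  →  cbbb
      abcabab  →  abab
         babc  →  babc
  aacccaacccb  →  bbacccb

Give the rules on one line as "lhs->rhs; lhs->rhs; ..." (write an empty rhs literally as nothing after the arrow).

aac->b; cab->; cca->b

  | ababcabca => ababca
  | cbbcc
  | cbbaac => cbbb
  | abcabab => abab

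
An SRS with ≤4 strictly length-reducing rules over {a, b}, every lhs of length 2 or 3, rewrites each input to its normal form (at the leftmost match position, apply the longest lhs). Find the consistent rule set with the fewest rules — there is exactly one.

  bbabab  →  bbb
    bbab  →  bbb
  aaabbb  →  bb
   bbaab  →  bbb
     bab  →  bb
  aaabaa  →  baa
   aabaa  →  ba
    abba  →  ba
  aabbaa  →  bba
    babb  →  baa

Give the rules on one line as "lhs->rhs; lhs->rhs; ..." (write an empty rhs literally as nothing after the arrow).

  | bbabab => bbab => bbb
  | bbab => bbb
  | aaabbb => babbb => baab => bab => bb
  | bbaab => bbab => bbb

aaa->ba; ab->b; aba->a; abb->aa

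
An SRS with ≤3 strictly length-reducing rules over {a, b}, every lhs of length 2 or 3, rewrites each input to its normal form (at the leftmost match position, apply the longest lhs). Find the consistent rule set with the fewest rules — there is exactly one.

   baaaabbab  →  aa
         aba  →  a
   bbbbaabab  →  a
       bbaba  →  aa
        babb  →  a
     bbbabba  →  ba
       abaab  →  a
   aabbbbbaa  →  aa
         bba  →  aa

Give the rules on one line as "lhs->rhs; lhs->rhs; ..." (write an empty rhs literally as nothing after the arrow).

ab->; baa->aa; bb->a

  | baaaabbab => aaaabbab => aaabab => aaab => aa
  | aba => a
  | bbbbaabab => abbaabab => baabab => aabab => aab => a
  | bbaba => aaba => aa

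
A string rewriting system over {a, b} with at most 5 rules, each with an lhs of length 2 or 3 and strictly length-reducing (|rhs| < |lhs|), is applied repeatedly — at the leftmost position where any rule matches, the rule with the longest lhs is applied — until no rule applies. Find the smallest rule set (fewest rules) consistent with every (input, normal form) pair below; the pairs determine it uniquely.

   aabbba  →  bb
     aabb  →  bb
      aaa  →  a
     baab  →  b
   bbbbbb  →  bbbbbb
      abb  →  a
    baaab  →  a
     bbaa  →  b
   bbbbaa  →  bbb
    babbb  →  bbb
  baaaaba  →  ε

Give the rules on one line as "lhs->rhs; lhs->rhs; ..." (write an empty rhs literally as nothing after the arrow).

  | aabbba => bbba => bb
  | aabb => bb
  | aaa => a
  | baab => b

aa->; ab->a; ba->; baa->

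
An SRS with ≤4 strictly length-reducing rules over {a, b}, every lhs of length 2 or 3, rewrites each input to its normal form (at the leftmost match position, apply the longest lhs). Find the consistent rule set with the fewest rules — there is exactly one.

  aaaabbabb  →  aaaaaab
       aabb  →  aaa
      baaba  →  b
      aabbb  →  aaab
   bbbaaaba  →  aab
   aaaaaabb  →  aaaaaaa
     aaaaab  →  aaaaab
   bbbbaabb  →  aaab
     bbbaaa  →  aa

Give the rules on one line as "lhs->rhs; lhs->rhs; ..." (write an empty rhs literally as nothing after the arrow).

ba->b; baa->; bb->a; bba->ab

  | aaaabbabb => aaaaabbb => aaaaaab
  | aabb => aaa
  | baaba => ba => b
  | aabbb => aaab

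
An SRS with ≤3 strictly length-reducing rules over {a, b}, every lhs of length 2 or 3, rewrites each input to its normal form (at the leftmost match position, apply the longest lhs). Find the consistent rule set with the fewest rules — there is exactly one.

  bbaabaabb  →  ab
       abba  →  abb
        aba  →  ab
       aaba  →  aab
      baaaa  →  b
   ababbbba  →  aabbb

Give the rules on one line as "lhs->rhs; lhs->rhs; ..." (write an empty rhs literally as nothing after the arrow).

ba->b; bab->a

  | bbaabaabb => bbabaabb => baaabb => baabb => babb => ab
  | abba => abb
  | aba => ab
  | aaba => aab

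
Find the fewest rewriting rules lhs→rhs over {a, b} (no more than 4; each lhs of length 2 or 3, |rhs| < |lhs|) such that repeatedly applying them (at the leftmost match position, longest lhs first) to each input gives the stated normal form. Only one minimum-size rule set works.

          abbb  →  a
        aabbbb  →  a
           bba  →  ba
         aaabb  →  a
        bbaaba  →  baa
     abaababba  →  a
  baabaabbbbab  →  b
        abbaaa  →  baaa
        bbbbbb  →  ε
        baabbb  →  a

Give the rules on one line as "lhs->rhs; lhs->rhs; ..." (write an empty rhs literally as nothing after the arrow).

ab->; bb->a; bba->ba

  | abbb => bb => a
  | aabbbb => abbb => bb => a
  | bba => ba
  | aaabb => aab => a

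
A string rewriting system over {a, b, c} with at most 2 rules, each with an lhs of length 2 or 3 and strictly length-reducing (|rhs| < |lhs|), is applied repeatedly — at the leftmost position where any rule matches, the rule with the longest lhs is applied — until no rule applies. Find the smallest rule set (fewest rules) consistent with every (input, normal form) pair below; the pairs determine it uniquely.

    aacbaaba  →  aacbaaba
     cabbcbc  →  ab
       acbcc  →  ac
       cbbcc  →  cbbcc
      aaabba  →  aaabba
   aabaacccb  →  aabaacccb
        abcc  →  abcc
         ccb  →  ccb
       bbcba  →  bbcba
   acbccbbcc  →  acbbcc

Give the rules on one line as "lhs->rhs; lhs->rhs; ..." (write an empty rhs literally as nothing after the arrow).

  | aacbaaba
  | cabbcbc => abcbc => ab
  | acbcc => ac
  | cbbcc

cab->a; cbc->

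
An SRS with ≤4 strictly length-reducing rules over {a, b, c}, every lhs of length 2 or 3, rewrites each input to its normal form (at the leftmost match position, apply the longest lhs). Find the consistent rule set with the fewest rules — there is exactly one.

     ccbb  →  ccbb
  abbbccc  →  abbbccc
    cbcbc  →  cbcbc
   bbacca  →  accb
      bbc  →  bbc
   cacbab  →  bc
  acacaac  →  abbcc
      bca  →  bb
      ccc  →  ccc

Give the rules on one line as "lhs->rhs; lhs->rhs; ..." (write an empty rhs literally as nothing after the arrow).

bab->; bba->ac; ca->b; caa->bc

  | ccbb
  | abbbccc
  | cbcbc
  | bbacca => accca => accb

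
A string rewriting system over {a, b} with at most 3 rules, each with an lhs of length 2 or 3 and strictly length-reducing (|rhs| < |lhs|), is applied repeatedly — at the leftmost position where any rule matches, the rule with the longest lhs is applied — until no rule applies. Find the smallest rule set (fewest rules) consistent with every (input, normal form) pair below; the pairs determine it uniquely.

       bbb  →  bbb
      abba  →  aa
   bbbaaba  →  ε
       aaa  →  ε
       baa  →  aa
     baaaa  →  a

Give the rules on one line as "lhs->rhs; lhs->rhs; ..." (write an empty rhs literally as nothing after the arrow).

aaa->; ba->a

  | bbb
  | abba => aba => aa
  | bbbaaba => bbaaba => baaba => aaba => aaa => ε
  | aaa => ε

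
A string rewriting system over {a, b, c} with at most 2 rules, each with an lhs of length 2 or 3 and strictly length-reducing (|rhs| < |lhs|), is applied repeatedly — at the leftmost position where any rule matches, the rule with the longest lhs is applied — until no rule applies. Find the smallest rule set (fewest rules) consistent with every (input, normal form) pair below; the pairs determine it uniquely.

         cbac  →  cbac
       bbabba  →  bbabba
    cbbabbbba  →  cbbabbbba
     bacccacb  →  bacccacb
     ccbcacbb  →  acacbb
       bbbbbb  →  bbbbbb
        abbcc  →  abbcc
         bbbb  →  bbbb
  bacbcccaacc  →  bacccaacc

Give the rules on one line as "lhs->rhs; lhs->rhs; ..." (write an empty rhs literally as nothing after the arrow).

cbc->c; ccb->a

  | cbac
  | bbabba
  | cbbabbbba
  | bacccacb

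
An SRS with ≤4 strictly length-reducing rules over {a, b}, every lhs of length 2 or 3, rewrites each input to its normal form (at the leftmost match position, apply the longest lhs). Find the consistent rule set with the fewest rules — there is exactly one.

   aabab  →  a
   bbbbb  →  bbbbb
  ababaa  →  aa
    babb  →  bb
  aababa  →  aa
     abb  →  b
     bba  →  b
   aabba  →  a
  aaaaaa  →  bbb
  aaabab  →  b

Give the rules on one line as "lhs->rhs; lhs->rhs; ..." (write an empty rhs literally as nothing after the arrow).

  | aabab => aab => a
  | bbbbb
  | ababaa => abaa => aa
  | babb => bb

aaa->ba; ab->; ba->; baa->bb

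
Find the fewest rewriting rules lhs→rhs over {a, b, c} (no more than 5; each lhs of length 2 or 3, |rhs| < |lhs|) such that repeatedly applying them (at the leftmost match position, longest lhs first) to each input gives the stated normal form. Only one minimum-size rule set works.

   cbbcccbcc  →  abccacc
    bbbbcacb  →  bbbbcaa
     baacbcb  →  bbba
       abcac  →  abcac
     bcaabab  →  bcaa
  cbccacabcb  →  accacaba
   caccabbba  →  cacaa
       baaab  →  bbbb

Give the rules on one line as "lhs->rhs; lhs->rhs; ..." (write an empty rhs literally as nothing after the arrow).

aaa->bb; abb->; bab->; cb->a

  | cbbcccbcc => abcccbcc => abccacc
  | bbbbcacb => bbbbcaa
  | baacbcb => baaacb => bbbcb => bbba
  | abcac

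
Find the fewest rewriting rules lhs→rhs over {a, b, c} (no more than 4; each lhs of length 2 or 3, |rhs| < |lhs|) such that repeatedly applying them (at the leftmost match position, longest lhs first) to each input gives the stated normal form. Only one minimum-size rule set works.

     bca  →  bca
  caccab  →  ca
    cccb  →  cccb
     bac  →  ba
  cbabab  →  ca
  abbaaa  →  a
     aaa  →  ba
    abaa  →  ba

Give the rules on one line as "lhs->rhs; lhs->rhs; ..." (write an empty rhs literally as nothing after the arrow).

aa->b; ab->a; ac->a; bb->a

  | bca
  | caccab => cacab => caab => cbb => ca
  | cccb
  | bac => ba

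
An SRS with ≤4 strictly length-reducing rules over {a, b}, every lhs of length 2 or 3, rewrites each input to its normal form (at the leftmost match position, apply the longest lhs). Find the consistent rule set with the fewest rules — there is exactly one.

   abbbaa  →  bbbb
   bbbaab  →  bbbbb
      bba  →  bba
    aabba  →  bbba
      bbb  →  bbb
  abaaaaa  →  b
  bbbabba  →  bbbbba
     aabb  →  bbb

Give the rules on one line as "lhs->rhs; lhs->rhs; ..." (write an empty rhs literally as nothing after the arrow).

aa->b; ab->b; aba->ab

  | abbbaa => bbbaa => bbbb
  | bbbaab => bbbbb
  | bba
  | aabba => bbba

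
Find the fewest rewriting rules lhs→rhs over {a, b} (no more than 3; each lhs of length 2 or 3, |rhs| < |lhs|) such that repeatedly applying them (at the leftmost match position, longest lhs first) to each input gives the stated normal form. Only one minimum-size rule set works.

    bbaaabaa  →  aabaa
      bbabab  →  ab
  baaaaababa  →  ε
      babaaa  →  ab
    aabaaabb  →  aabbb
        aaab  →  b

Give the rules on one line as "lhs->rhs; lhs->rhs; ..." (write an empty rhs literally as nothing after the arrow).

aaa->; bab->ab; bba->

  | bbaaabaa => aabaa
  | bbabab => bab => ab
  | baaaaababa => baababa => baaaba => bba => ε
  | babaaa => abaaa => ab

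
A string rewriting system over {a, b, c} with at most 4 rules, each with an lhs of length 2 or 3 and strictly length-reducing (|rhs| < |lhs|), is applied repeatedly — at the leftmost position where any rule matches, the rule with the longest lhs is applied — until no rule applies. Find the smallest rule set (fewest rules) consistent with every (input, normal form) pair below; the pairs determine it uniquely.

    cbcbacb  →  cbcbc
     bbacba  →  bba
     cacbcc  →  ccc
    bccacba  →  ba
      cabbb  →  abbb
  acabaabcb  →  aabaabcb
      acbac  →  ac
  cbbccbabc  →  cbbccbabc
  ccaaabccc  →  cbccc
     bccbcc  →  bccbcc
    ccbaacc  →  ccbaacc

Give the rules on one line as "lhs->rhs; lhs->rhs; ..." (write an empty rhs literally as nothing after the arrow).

aaa->c; acb->c; ca->a

  | cbcbacb => cbcbc
  | bbacba => bbca => bba
  | cacbcc => acbcc => ccc
  | bccacba => bcacba => bacba => bca => ba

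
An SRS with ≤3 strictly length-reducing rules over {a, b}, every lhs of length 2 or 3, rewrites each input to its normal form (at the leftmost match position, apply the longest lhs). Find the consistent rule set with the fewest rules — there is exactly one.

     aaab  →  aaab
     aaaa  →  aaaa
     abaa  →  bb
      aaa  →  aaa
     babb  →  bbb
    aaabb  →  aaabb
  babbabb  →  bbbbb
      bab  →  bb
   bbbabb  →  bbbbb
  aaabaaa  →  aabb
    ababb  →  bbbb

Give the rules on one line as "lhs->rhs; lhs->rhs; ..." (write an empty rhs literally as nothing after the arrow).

aba->bb; ba->b

  | aaab
  | aaaa
  | abaa => bba => bb
  | aaa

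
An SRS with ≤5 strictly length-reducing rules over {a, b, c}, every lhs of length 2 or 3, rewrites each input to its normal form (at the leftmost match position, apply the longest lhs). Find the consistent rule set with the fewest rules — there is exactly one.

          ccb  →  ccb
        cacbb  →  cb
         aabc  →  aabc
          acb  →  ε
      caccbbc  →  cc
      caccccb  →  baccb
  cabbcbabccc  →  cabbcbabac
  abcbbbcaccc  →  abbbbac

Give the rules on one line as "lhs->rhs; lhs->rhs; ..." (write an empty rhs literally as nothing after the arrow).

acb->; caa->ba; cbb->b; ccc->ac

  | ccb
  | cacbb => cb
  | aabc
  | acb => ε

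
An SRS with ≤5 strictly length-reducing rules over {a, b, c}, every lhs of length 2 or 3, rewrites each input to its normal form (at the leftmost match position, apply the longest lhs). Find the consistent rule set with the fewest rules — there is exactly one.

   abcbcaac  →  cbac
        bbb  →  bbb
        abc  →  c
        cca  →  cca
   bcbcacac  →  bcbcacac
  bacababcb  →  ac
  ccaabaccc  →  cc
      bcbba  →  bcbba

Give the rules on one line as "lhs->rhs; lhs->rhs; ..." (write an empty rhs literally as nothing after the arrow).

abc->c; acc->; bab->ac; caa->a

  | abcbcaac => cbcaac => cbac
  | bbb
  | abc => c
  | cca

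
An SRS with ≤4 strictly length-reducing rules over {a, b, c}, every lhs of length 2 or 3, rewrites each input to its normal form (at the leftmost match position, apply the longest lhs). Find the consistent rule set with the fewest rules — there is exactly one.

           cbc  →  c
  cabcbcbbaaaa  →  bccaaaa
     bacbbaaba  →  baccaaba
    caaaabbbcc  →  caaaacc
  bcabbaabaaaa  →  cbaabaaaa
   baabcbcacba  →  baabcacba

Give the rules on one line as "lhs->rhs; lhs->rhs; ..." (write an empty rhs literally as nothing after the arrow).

  | cbc => c
  | cabcbcbbaaaa => bcbcbbaaaa => bcbbaaaa => bccaaaa
  | bacbbaaba => baccaaba
  | caaaabbbcc => caaaacbcc => caaaacc

bb->c; cab->b; cbc->c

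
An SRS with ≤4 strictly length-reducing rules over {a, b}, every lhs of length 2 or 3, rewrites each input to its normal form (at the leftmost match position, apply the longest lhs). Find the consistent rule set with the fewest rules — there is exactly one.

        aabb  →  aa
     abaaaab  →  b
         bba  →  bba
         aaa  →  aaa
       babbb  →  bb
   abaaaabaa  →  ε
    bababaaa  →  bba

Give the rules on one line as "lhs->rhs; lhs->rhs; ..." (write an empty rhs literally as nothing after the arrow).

  | aabb => aa
  | abaaaab => baaaab => aab => ab => b
  | bba
  | aaa

ab->b; abb->a; baa->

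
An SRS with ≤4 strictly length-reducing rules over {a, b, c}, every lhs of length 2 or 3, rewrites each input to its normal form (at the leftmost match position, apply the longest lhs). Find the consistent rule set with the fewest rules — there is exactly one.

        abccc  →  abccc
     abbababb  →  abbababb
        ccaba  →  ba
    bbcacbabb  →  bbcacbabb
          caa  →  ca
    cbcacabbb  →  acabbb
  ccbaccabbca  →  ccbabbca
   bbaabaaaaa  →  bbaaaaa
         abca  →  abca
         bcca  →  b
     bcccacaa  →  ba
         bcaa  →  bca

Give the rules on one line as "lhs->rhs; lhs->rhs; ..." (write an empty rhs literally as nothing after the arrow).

  | abccc
  | abbababb
  | ccaba => ba
  | bbcacbabb

aab->; caa->ca; cbc->; cca->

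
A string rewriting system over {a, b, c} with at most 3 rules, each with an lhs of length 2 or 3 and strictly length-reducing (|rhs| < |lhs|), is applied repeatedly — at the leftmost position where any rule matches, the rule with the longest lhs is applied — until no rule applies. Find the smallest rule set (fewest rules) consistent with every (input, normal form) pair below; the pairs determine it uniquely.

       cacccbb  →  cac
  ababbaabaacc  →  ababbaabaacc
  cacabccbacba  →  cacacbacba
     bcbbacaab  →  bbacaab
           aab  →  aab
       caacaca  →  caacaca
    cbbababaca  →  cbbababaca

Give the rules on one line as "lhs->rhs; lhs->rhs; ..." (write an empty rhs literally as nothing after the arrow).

  | cacccbb => caccb => cac
  | ababbaabaacc
  | cacabccbacba => cacacbacba
  | bcbbacaab => bbacaab

bc->; ccb->c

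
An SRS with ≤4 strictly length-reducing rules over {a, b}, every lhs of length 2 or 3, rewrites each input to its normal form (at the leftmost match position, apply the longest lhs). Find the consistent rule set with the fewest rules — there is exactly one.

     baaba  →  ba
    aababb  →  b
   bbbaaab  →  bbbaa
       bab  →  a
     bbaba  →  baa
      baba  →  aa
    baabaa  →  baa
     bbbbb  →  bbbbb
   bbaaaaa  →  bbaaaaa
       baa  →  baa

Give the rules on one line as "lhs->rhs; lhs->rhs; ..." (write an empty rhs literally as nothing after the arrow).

  | baaba => ba
  | aababb => abb => b
  | bbbaaab => bbbaa
  | bab => a

ab->; aba->; bab->a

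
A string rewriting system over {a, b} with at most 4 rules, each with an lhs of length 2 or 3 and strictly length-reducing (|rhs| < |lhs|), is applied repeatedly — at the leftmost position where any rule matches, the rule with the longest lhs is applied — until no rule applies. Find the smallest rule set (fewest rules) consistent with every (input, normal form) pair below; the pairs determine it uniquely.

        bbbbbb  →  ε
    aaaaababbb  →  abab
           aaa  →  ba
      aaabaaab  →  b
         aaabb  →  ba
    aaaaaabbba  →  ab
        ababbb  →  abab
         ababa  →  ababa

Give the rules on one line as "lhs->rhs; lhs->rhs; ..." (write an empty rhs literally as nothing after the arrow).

aa->b; baa->; bb->; bba->ab

  | bbbbbb => bbbb => bb => ε
  | aaaaababbb => baaababbb => ababbb => abab
  | aaa => ba
  | aaabaaab => babaaab => baab => b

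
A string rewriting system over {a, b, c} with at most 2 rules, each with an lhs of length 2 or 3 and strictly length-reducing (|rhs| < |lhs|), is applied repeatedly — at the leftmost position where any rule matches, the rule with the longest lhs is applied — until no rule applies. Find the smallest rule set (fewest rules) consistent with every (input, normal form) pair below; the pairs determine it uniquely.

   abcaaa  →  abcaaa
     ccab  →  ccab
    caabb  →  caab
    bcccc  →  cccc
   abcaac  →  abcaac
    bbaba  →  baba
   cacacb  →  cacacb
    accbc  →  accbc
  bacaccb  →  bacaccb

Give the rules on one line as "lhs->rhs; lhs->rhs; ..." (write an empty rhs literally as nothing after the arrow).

  | abcaaa
  | ccab
  | caabb => caab
  | bcccc => cccc

bb->b; bcc->cc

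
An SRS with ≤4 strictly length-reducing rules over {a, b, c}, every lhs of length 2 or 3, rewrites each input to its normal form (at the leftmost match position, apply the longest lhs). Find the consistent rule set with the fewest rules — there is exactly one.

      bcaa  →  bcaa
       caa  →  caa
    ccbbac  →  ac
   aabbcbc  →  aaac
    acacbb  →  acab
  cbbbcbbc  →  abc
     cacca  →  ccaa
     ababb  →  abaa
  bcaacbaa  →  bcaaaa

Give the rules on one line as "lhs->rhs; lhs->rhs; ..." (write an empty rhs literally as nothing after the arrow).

acc->ca; bb->a; cb->

  | bcaa
  | caa
  | ccbbac => cbac => ac
  | aabbcbc => aaacbc => aaac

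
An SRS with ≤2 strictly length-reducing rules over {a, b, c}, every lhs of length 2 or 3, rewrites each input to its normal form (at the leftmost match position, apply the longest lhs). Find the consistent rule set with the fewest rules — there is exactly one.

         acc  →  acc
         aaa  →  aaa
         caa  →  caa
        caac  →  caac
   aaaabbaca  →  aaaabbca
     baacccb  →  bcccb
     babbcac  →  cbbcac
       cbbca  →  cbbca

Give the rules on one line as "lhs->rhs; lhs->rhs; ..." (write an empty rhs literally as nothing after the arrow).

  | acc
  | aaa
  | caa
  | caac

ba->b; bab->cb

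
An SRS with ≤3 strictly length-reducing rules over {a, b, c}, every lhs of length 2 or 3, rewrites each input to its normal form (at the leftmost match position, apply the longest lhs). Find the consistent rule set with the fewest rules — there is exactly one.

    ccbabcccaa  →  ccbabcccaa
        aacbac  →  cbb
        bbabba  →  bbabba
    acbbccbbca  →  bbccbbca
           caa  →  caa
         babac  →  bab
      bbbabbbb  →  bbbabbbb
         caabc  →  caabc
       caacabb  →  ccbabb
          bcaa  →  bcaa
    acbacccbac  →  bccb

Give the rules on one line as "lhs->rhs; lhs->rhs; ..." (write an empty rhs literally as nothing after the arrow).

aac->cb; ac->

  | ccbabcccaa
  | aacbac => cbbac => cbb
  | bbabba
  | acbbccbbca => bbccbbca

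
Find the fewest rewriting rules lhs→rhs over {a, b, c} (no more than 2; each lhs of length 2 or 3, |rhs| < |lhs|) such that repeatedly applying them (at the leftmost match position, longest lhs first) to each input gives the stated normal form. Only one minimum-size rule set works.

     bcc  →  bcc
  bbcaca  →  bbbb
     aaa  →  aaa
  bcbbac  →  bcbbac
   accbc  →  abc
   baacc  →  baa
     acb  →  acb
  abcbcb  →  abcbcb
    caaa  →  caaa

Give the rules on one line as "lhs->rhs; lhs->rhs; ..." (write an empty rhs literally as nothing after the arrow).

acc->a; bca->bb

  | bcc
  | bbcaca => bbbca => bbbb
  | aaa
  | bcbbac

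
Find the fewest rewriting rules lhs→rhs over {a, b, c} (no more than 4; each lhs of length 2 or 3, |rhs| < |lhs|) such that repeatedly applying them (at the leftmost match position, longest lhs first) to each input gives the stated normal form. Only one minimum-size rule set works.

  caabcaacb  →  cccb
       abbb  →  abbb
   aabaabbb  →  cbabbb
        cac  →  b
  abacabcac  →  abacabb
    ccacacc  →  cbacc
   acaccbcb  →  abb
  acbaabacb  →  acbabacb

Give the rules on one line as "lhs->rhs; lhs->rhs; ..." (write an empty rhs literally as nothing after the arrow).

aa->c; baa->ba; cac->b; cbc->

  | caabcaacb => ccbcaacb => caacb => cccb
  | abbb
  | aabaabbb => cbaabbb => cbabbb
  | cac => b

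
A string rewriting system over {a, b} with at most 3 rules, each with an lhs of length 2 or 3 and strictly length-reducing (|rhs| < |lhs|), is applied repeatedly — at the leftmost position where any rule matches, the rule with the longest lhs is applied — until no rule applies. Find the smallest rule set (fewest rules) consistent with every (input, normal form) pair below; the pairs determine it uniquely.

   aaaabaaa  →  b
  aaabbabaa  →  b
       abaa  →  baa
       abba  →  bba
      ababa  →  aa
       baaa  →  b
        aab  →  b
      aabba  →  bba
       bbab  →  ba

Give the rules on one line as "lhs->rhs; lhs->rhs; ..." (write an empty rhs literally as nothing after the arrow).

aaa->; ab->b; bab->a

  | aaaabaaa => abaaa => baaa => b
  | aaabbabaa => bbabaa => baaa => b
  | abaa => baa
  | abba => bba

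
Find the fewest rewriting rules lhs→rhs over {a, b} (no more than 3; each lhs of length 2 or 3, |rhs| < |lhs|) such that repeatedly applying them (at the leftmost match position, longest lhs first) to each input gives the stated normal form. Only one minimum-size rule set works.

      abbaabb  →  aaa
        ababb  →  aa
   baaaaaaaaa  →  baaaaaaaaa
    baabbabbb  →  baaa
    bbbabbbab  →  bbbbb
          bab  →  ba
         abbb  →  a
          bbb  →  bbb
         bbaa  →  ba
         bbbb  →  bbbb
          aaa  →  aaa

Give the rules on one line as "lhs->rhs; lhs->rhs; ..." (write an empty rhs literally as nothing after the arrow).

  | abbaabb => abaabb => aaabb => aaab => aaa
  | ababb => aabb => aab => aa
  | baaaaaaaaa
  | baabbabbb => baababbb => baaabbb => baaabb => baaab => baaa

ab->a; bba->b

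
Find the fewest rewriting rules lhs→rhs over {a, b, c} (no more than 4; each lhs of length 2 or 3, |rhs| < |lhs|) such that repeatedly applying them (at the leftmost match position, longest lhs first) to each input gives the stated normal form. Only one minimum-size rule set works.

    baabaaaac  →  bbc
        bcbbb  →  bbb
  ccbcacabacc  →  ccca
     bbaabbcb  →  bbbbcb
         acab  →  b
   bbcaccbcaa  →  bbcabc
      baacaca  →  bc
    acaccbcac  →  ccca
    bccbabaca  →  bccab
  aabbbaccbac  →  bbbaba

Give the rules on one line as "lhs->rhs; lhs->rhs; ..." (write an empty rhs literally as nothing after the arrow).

  | baabaaaac => bbaaaac => bbaac => bbc
  | bcbbb => bbb
  | ccbcacabacc => cccacabacc => cccaabacc => cccbacc => cccacc => cccac => ccca
  | bbaabbcb => bbbbcb

aa->; ac->a; cbb->b; ccb->cc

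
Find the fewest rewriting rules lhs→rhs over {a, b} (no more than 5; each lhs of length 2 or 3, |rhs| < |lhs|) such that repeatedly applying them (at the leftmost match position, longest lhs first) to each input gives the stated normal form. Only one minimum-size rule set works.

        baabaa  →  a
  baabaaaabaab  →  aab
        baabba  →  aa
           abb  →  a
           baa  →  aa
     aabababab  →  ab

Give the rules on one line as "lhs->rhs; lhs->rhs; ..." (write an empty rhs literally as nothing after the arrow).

aba->bb; ba->a; bb->; bba->

  | baabaa => aabaa => abba => a
  | baabaaaabaab => aabaaaabaab => abbaaabaab => aaabaab => aabbab => aab
  | baabba => aabba => aa
  | abb => a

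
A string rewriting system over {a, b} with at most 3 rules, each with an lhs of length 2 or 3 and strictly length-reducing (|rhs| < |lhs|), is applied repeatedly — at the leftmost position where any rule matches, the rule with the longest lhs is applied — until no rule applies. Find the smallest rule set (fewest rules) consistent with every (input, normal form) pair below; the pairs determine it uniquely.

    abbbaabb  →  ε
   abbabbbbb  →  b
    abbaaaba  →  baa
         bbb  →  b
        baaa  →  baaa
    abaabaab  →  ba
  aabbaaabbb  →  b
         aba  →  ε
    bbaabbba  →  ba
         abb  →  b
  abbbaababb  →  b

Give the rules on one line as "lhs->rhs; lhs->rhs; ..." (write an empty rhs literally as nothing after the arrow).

ab->; aba->ab; bb->

  | abbbaabb => bbaabb => aabb => ab => ε
  | abbabbbbb => babbbbb => bbbbb => bbb => b
  | abbaaaba => baaaba => baaab => baa
  | bbb => b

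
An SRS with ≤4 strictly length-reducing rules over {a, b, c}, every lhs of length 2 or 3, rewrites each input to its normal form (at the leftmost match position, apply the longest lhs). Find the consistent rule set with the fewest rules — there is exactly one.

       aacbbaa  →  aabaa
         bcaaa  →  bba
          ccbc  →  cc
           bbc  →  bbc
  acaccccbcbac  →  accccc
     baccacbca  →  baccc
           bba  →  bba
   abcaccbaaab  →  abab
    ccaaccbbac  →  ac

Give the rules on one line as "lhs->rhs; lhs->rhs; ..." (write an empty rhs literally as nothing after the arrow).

ca->c; caa->b; cb->

  | aacbbaa => aabaa
  | bcaaa => bba
  | ccbc => cc
  | bbc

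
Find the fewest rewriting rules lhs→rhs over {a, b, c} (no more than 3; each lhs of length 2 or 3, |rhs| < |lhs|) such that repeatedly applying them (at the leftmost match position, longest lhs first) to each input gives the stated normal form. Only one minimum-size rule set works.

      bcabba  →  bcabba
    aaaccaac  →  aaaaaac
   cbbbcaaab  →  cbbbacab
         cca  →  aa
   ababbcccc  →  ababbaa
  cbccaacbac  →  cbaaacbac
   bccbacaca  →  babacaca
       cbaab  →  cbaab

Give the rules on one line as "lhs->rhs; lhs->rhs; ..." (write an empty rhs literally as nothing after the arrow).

  | bcabba
  | aaaccaac => aaaaaac
  | cbbbcaaab => cbbbacab
  | cca => aa

caa->ac; cc->a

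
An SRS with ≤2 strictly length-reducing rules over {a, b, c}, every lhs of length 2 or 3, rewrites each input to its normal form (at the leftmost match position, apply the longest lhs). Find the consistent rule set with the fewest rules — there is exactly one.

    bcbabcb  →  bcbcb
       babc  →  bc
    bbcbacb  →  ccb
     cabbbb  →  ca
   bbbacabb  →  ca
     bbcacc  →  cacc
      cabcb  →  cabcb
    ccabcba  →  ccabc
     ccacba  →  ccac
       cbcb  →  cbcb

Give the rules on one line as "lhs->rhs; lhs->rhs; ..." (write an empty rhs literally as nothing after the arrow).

ba->; bb->

  | bcbabcb => bcbcb
  | babc => bc
  | bbcbacb => cbacb => ccb
  | cabbbb => cabb => ca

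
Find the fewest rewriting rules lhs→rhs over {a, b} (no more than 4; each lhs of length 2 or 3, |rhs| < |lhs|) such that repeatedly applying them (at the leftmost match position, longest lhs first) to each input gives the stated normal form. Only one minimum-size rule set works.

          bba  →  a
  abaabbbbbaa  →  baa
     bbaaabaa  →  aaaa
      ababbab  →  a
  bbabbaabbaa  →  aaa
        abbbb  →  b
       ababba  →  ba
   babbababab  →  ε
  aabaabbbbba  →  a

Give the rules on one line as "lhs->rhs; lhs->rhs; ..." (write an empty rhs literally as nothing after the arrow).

  | bba => a
  | abaabbbbbaa => aabbbbbaa => abbbbaa => bbbaa => baa
  | bbaaabaa => aaabaa => aaaa
  | ababbab => abbab => bab => a

ab->; bab->a; bb->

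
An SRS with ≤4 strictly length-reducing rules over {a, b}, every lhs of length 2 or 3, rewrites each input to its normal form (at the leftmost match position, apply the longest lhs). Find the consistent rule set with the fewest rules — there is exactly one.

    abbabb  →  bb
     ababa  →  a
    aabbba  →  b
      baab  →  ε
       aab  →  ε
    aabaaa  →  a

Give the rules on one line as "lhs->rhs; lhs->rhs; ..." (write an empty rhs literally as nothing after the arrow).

  | abbabb => babb => bb
  | ababa => aba => a
  | aabbba => abbba => bba => b
  | baab => ab => ε

aa->a; ab->; ba->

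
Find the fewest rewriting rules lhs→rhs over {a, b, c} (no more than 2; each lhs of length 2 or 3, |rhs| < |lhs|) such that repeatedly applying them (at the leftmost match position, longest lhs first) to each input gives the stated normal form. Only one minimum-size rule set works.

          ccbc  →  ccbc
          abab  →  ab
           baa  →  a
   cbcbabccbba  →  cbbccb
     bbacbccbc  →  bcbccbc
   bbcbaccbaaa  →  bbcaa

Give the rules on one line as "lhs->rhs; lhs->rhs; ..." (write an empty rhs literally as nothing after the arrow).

ba->; cba->

  | ccbc
  | abab => ab
  | baa => a
  | cbcbabccbba => cbbccbba => cbbccb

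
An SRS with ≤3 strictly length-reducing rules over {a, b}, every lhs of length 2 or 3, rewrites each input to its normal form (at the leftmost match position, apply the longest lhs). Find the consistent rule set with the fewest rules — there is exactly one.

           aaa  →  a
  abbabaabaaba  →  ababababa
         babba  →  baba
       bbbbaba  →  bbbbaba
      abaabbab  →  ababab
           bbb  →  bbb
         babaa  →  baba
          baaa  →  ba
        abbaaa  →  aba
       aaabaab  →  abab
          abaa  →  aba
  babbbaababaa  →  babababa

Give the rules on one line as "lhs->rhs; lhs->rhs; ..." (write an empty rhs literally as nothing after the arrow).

aa->a; abb->ab

  | aaa => aa => a
  | abbabaabaaba => ababaabaaba => abababaaba => ababababa
  | babba => baba
  | bbbbaba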